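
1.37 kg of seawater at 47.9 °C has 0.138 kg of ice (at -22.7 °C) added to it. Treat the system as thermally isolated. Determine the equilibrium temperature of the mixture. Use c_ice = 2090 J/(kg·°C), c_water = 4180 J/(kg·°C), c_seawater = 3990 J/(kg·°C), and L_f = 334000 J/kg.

T_f ≈ 34.6 °C

Conservation of energy gives ΣQ = 0:
warm ice to 0 °C: 0.138·2090·(0 − (-22.7)) = 6547.1
  fusion: m_ice L_f = 0.138·334000 = 46092
  meltwater 0→T: 0.138·4180·T = 576.84 T
  seawater: 5466.3(T − 47.9)
6043.1 T = 261836 − 52639 = 209197
T ≈ 34.62 °C. Since T > 0 °C, the all-ice-melts assumption holds.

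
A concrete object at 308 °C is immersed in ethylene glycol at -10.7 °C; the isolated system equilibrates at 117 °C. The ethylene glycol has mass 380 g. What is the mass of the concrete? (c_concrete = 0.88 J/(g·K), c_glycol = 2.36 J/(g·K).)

m ≈ 681 g

|Q_concrete| = |Q_glycol|:
m×0.88×(308 − 117) = 380×2.36×(117 − (-10.7))
168.08 m = 114521  ⇒  m ≈ 681.4 g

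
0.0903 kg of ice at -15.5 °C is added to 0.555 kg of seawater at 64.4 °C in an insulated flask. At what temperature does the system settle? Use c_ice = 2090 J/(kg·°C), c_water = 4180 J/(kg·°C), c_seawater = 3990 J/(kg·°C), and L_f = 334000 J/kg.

T_f ≈ 42.3 °C

Setting the total heat transfer to zero:
warm ice to 0 °C: 0.0903×2090×(0 − (-15.5)) = 2925.3
  latent heat to melt: 0.0903×334000 = 30160
  warm the meltwater: 377.45 T
  seawater cools: 0.555×3990×(T − 64.4) = 2214.5(T − 64.4)
2591.9 T = 142611 − 33085 = 109525
T ≈ 42.26 °C (positive, so assuming full melt was valid).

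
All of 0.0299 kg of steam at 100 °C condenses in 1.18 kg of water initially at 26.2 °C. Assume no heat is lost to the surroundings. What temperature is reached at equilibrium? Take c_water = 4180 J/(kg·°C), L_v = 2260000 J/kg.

T_f ≈ 41.4 °C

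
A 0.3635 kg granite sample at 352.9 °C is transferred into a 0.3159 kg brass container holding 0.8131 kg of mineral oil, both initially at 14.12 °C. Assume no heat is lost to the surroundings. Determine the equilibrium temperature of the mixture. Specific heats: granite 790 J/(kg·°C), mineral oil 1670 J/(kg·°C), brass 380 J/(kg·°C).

T_f ≈ 69.2 °C

T_f = Σ m_i c_i T_i / Σ m_i c_i:
T_f = (287.16*352.9 + 1357.9*14.12 + 120.04*14.12) / (287.16 + 1357.9 + 120.04)
    = 122209 / 1765.1 ≈ 69.24 °C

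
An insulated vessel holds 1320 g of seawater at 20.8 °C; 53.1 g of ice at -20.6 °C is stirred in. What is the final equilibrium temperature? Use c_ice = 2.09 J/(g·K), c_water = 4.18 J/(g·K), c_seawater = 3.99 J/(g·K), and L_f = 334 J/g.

T_f ≈ 16.3 °C

Energy conservation, ΣQ = 0:
ice -20.6→0 °C: 53.1·2.09·20.6 = 2286.2; latent heat to melt: 53.1·334 = 17735; meltwater 0→T: 53.1·4.18·T = 221.96 T; seawater cools: 1320·3.99·(T − 20.8) = 5266.8(T − 20.8)
5488.8 T = 109549 − 20022 = 89528
T ≈ 16.31 °C. Since T > 0 °C, the all-ice-melts assumption holds.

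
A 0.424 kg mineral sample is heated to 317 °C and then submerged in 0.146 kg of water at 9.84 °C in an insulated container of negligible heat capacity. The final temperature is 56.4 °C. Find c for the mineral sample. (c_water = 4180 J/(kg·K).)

c ≈ 257 J/(kg·K)

m_s c (T_s − T_f) = m_water c_water (T_f − T_0):
0.424×c×(317 − 56.4) = 0.146×4180×(56.4 − 9.84)
110.49 c = 28415  ⇒  c ≈ 257.2 J/(kg·K)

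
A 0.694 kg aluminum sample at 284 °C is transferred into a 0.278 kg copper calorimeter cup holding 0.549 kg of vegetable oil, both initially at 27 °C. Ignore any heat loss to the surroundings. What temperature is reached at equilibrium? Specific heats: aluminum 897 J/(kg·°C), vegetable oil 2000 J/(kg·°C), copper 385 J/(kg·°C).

T_f ≈ 114.5 °C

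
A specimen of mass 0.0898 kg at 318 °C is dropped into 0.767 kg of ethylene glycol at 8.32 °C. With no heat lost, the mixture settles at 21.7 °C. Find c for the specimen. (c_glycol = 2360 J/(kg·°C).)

c ≈ 910 J/(kg·°C)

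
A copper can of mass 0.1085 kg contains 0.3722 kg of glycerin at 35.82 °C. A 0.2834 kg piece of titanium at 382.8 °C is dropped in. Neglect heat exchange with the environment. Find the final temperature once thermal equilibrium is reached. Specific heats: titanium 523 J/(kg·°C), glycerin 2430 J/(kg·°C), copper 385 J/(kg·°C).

T_f ≈ 82.8 °C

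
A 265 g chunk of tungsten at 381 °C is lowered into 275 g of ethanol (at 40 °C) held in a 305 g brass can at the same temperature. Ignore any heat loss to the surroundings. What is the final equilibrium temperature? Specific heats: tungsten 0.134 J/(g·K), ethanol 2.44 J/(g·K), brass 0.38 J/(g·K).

With ΣQ=0 the equilibrium temperature is the m·c-weighted mean:
T_f = (35.51×381 + 671×40 + 115.9×40) / (35.51 + 671 + 115.9)
    = 45005 / 822.41 ≈ 54.72 °C

T_f ≈ 54.7 °C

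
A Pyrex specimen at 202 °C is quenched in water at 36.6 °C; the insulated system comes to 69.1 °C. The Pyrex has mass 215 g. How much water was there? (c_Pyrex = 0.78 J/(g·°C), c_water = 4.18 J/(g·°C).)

m ≈ 164 g

Energy conservation, ΣQ = 0:
215×0.78×(69.1 − 202) + m×4.18×(69.1 − 36.6) = 0
135.85 m = 22287
m = 22287/135.85 ≈ 164.1 g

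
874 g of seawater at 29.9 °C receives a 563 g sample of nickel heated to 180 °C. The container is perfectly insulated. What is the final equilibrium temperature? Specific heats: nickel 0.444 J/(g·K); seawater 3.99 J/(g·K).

T_f ≈ 39.9 °C

Setting the total heat transfer to zero:
563*0.444*(T − 180) + 874*3.99*(T − 29.9) = 0
3737.2 T = 149264
T ≈ 39.94 °C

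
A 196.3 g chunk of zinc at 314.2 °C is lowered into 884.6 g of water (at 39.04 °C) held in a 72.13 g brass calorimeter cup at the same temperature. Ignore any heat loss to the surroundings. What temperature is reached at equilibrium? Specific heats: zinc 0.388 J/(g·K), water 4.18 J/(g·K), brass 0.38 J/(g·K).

Heat gained plus heat lost sum to zero:
196.3·0.388·(T − 314.2) + 884.6·4.18·(T − 39.04) + 72.13·0.38·(T − 39.04) = 0
76.16(T − 314.2) + 3697.6(T − 39.04) + 27.41(T − 39.04) = 0
(76.16 + 3697.6 + 27.41) T = 76.16·314.2 + 3697.6·39.04 + 27.41·39.04
T ≈ 44.55 °C

T_f ≈ 44.6 °C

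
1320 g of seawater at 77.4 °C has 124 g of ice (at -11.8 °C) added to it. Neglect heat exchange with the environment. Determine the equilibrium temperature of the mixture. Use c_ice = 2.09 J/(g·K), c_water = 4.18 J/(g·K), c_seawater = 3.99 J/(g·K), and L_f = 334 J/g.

T_f ≈ 62.8 °C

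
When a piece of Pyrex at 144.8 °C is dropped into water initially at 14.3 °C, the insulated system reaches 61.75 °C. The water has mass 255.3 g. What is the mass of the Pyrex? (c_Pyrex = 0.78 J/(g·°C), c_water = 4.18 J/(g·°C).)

m ≈ 782 g

Energy conservation, ΣQ = 0:
m·0.78·(61.75 − 144.8) + 255.3·4.18·(61.75 − 14.3) = 0
-64.78 m = -50636
m = -50636/-64.78 ≈ 781.7 g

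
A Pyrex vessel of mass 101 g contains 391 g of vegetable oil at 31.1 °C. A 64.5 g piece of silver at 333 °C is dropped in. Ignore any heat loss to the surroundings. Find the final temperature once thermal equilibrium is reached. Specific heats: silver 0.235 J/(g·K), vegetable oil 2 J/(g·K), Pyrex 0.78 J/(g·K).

Let T be the final temperature. ΣQ_i = 0:
64.5·0.235·(T − 333) + 391·2·(T − 31.1) + 101·0.78·(T − 31.1) = 0
15.16(T − 333) + 782(T − 31.1) + 78.78(T − 31.1) = 0
(15.16 + 782 + 78.78) T = 15.16·333 + 782·31.1 + 78.78·31.1
T = 31818/875.94 ≈ 36.32 °C

T_f ≈ 36.3 °C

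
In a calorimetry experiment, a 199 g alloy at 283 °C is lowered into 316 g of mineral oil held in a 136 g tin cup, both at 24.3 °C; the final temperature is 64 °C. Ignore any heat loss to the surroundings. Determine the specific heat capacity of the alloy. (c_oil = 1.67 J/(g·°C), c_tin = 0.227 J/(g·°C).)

Taking heat into each body as positive, Σ m c ΔT = 0:
199·c·(64 − 283) + 316·1.67·(64 − 24.3) + 136·0.227·(64 − 24.3) = 0
-43581 c = -22176
c = -22176/-43581 ≈ 0.5088 J/(g·°C)

c ≈ 0.509 J/(g·°C)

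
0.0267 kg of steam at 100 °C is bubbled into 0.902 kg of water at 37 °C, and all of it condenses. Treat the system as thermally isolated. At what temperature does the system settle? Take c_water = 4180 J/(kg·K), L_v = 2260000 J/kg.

Taking heat into each body as positive, Σ m c ΔT = 0:
steam→water at 100 °C releases m L_v = 0.0267·2260000 = 60342; condensate cools 100→T: 0.0267·4180·(T − 100) = 111.61(T − 100); water warms: 0.902·4180·(T − 37) = 3770.4(T − 37)
3882 T = 60342 + 11161 + 139503 = 211006
T ≈ 54.36 °C (< 100 °C, so full condensation is consistent).

T_f ≈ 54.4 °C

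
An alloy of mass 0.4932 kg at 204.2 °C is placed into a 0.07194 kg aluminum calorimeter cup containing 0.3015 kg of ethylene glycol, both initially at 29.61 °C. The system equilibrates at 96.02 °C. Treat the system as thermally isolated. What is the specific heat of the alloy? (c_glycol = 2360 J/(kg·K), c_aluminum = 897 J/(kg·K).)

c ≈ 966 J/(kg·K)

Taking heat into each body as positive, Σ m c ΔT = 0:
0.4932×c×(96.02 − 204.2) + 0.3015×2360×(96.02 − 29.61) + 0.07194×897×(96.02 − 29.61) = 0
-53.35 c = -51539
c = -51539/-53.35 ≈ 966 J/(kg·K)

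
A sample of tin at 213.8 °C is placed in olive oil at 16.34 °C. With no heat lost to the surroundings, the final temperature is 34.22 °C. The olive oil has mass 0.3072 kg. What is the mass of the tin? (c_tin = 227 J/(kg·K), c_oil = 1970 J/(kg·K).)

Heat gained plus heat lost sum to zero:
m·227·(34.22 − 213.8) + 0.3072·1970·(34.22 − 16.34) = 0
-40765 m = -10821
m = -10821/-40765 ≈ 0.2654 kg

m ≈ 0.265 kg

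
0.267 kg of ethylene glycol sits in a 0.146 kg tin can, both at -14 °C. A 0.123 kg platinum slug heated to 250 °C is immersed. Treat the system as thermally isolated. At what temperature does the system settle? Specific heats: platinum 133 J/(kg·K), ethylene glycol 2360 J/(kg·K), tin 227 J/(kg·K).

T_f = Σ m_i c_i T_i / Σ m_i c_i:
T_f = (16.36*250 + 630.12*(-14) + 33.14*(-14)) / (16.36 + 630.12 + 33.14)
    = -5195.9 / 679.62 ≈ -7.65 °C

T_f ≈ -7.6 °C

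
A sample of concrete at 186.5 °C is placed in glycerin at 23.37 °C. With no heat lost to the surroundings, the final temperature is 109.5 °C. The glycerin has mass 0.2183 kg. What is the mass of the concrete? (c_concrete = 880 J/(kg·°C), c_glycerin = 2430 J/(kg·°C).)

m ≈ 0.674 kg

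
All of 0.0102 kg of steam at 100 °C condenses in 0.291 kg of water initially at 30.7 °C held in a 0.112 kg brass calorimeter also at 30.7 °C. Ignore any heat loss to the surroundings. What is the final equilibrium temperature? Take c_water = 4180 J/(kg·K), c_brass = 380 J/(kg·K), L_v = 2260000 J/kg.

T_f ≈ 50.7 °C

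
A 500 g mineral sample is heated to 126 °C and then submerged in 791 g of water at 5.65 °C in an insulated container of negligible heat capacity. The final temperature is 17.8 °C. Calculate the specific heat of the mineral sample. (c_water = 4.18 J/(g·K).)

c ≈ 0.743 J/(g·K)

m_s c (T_s − T_f) = m_water c_water (T_f − T_0):
500·c·(126 − 17.8) = 791·4.18·(17.8 − 5.65)
54100 c = 40173  ⇒  c ≈ 0.7426 J/(g·K)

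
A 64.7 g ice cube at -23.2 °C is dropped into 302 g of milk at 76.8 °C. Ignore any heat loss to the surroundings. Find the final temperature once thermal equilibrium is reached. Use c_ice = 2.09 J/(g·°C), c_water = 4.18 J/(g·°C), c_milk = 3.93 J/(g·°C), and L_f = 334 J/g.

T_f ≈ 45.6 °C

Heat gained plus heat lost sum to zero:
warm ice to 0 °C: 64.7·2.09·(0 − (-23.2)) = 3137.2
  fusion: m_ice L_f = 64.7·334 = 21610
  warm the meltwater: 270.45 T
  milk: 1186.9(T − 76.8)
1457.3 T = 91151 − 24747 = 66404
T ≈ 45.57 °C — above 0 °C, consistent with complete melting.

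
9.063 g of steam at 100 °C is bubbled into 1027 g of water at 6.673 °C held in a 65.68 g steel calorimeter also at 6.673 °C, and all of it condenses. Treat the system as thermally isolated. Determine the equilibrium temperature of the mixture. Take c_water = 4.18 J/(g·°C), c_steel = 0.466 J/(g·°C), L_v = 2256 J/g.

T_f ≈ 12.2 °C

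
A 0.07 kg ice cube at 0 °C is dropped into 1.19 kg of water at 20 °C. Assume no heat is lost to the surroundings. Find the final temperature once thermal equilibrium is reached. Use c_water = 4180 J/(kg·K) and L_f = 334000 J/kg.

T_f ≈ 14.4 °C

Heat gained plus heat lost sum to zero:
latent heat to melt: 0.07×334000 = 23380; warm the meltwater: 292.6 T; water: 4974.2(T − 20)
5266.8 T = 99484 − 23380 = 76104
T ≈ 14.45 °C (positive, so assuming full melt was valid).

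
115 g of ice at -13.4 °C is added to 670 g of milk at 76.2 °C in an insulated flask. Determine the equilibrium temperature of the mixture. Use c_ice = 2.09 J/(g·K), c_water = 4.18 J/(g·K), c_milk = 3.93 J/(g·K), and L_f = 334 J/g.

T_f ≈ 51.1 °C

Energy balance with sensible and latent terms:
warm ice to 0 °C: 115×2.09×(0 − (-13.4)) = 3220.7; melt ice: 115×334 = 38410; warm the meltwater: 480.7 T; milk: 2633.1(T − 76.2)
3113.8 T = 200642 − 41631 = 159012
T ≈ 51.07 °C (positive, so assuming full melt was valid).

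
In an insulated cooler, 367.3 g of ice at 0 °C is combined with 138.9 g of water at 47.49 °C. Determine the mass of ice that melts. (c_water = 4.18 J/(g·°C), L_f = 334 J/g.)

Cooling the water to 0 °C releases 138.9×4.18×47.49 = 27573 J.
Melting all 367.3 g of ice would need 367.3×334 = 122678 J.
27573 J < 122678 J, so only part of the ice melts and the system sits at 0 °C.
m_melt = 27573 / L_f = 82.55 g.

m_melted ≈ 82.6 g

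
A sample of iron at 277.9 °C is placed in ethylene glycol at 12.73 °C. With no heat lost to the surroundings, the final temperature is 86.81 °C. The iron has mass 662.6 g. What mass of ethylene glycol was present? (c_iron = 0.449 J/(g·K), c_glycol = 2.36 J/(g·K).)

m ≈ 325 g

|Q_iron| = |Q_glycol|:
662.6·0.449·(277.9 − 86.81) = m·2.36·(86.81 − 12.73)
174.83 m = 56851  ⇒  m ≈ 325.2 g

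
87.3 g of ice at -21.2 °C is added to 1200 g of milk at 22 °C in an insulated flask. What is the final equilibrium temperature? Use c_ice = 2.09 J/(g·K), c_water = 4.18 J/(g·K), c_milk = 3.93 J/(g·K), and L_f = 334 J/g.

Heat gained plus heat lost sum to zero:
ice -21.2→0 °C: 87.3×2.09×21.2 = 3868.1; latent heat to melt: 87.3×334 = 29158; warm the meltwater: 364.91 T; milk cools: 1200×3.93×(T − 22) = 4716(T − 22)
5080.9 T = 103752 − 33026 = 70726
T ≈ 13.92 °C. Since T > 0 °C, the all-ice-melts assumption holds.

T_f ≈ 13.9 °C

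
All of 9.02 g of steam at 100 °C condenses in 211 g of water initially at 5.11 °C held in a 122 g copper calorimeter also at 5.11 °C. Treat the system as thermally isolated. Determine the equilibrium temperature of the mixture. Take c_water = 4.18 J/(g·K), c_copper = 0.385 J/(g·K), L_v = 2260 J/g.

Conservation of energy gives ΣQ = 0:
condense steam: −9.02×2260 = −20385
  condensate cools 100→T: 9.02×4.18×(T − 100) = 37.7(T − 100)
  water warms: 211×4.18×(T − 5.11) = 881.98(T − 5.11)
  cup: 46.97(T − 5.11)
966.65 T = 20385 + 3770.4 + 4746.9 = 28902
T ≈ 29.90 °C (< 100 °C, so full condensation is consistent).

T_f ≈ 29.9 °C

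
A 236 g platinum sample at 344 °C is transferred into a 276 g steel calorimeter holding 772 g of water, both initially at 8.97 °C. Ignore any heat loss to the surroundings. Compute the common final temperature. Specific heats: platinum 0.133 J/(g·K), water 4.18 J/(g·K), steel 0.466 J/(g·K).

Let T be the final temperature. ΣQ_i = 0:
236×0.133×(T − 344) + 772×4.18×(T − 8.97) + 276×0.466×(T − 8.97) = 0
31.39(T − 344) + 3227(T − 8.97) + 128.62(T − 8.97) = 0
(31.39 + 3227 + 128.62) T = 31.39×344 + 3227×8.97 + 128.62×8.97
T = 40897 / 3387 = 12.1 °C

T_f ≈ 12.1 °C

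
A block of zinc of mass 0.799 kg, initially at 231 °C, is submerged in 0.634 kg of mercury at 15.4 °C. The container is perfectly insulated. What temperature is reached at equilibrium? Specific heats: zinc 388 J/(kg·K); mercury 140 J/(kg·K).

Let T be the final temperature. ΣQ_i = 0:
0.799*388*(T − 231) + 0.634*140*(T − 15.4) = 0
310.01(T − 231) + 88.76(T − 15.4) = 0
398.77 T = 72980
T = 72980 / 398.77 = 183 °C

T_f ≈ 183.0 °C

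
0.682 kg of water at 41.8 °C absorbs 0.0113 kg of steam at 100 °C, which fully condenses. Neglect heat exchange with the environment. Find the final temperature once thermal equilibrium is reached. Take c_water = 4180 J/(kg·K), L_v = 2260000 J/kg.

T_f ≈ 51.6 °C

Sum of m c ΔT and latent-heat terms is zero:
steam→water at 100 °C releases m L_v = 0.0113×2260000 = 25538
  condensed water 100 °C→T: 47.23(T − 100)
  water warms: 0.682×4180×(T − 41.8) = 2850.8(T − 41.8)
2898 T = 25538 + 4723.4 + 119162 = 149423
T ≈ 51.56 °C — below 100 °C, confirming all the steam condensed.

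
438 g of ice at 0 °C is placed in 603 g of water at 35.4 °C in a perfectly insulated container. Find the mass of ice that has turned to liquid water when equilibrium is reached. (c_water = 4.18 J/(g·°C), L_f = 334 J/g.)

Cooling the water to 0 °C releases 603·4.18·35.4 = 89227 J.
Melting all 438 g of ice would need 438·334 = 146292 J.
That's not enough to melt it all — equilibrium is at 0 °C with ice remaining.
Mass melted = 89227/334 ≈ 267.1 g.

m_melted ≈ 267 g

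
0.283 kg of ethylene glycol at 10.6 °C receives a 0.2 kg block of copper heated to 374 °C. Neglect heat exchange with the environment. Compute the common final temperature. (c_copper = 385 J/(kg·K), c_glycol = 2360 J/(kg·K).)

Energy conservation, ΣQ = 0:
0.2×385×(T − 374) + 0.283×2360×(T − 10.6) = 0
77(T − 374) + 667.88(T − 10.6) = 0
(77 + 667.88) T = 77×374 + 667.88×10.6
T ≈ 48.17 °C

T_f ≈ 48.2 °C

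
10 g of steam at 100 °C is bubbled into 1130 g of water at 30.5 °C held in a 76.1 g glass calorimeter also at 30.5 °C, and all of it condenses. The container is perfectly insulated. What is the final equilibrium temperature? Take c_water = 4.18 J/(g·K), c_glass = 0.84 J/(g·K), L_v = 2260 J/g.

T_f ≈ 35.8 °C

Taking heat into each body as positive, Σ m c ΔT = 0:
condense steam: −10×2260 = −22600
  condensed water 100 °C→T: 41.8(T − 100)
  water warms: 1130×4.18×(T − 30.5) = 4723.4(T − 30.5)
  glass cup: 76.1×0.84×(T − 30.5) = 63.92(T − 30.5)
4829.1 T = 22600 + 4180 + 146013 = 172793
T ≈ 35.78 °C (< 100 °C, so full condensation is consistent).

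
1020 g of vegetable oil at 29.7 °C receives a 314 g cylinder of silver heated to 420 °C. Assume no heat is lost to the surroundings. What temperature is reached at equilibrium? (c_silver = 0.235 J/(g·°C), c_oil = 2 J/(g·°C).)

T_f ≈ 43.3 °C

Heat lost by the silver equals heat gained by the oil:
314×0.235×(420 − T) = 1020×2×(T − 29.7)
73.79(420 − T) = 2040(T − 29.7)
2113.8 T = 91580  ⇒  T ≈ 43.32 °C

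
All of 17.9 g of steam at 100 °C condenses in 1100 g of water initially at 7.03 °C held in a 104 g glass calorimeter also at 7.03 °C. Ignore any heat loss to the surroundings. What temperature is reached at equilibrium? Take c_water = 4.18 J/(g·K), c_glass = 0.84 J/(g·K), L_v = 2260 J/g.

T_f ≈ 17.0 °C

Heat gained plus heat lost sum to zero:
condense steam: −17.9·2260 = −40454; condensate cools 100→T: 17.9·4.18·(T − 100) = 74.82(T − 100); water warms: 1100·4.18·(T − 7.03) = 4598(T − 7.03); glass cup: 104·0.84·(T − 7.03) = 87.36(T − 7.03)
4760.2 T = 40454 + 7482.2 + 32938 = 80874
T ≈ 16.99 °C — below 100 °C, confirming all the steam condensed.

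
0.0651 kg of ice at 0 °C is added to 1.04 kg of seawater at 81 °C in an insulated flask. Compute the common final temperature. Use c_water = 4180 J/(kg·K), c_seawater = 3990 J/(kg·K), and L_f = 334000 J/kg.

T_f ≈ 71.1 °C

Heat gained plus heat lost sum to zero:
latent heat to melt: 0.0651×334000 = 21743; meltwater 0→T: 0.0651×4180×T = 272.12 T; seawater cools: 1.04×3990×(T − 81) = 4149.6(T − 81)
4421.7 T = 336118 − 21743 = 314374
T ≈ 71.10 °C (positive, so assuming full melt was valid).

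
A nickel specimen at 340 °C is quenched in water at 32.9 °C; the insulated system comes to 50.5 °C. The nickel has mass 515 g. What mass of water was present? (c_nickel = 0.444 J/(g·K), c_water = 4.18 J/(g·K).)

m ≈ 900 g

|Q_nickel| = |Q_water|:
515·0.444·(340 − 50.5) = m·4.18·(50.5 − 32.9)
73.57 m = 66197  ⇒  m ≈ 899.8 g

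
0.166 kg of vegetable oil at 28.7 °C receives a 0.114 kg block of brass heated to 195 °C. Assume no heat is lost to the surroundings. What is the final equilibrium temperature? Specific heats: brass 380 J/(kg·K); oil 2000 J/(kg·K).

T_f ≈ 47.9 °C

Conservation of energy gives ΣQ = 0:
0.114*380*(T − 195) + 0.166*2000*(T − 28.7) = 0
43.32(T − 195) + 332(T − 28.7) = 0
375.32 T = 17976
T = 17976/375.32 ≈ 47.89 °C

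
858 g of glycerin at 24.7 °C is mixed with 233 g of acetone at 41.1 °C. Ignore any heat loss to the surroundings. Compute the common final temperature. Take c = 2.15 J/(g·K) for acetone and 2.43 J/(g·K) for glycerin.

T_f ≈ 27.9 °C

|Q_acetone| = |Q_glycerin|:
233·2.15·(41.1 − T) = 858·2.43·(T − 24.7)
500.95(41.1 − T) = 2084.9(T − 24.7)
2585.9 T = 72087  ⇒  T ≈ 27.88 °C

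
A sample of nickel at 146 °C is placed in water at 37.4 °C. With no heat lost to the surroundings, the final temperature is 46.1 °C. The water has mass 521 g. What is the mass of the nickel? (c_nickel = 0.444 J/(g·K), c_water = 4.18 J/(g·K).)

|Q_nickel| = |Q_water|:
m×0.444×(146 − 46.1) = 521×4.18×(46.1 − 37.4)
44.36 m = 18947  ⇒  m ≈ 427.2 g

m ≈ 427 g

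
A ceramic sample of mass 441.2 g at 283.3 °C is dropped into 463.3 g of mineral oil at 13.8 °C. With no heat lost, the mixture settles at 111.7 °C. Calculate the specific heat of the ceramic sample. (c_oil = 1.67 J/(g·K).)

c ≈ 1 J/(g·K)

m_s c (T_s − T_f) = m_oil c_oil (T_f − T_0):
441.2·c·(283.3 − 111.7) = 463.3·1.67·(111.7 − 13.8)
75710 c = 75746  ⇒  c ≈ 1 J/(g·K)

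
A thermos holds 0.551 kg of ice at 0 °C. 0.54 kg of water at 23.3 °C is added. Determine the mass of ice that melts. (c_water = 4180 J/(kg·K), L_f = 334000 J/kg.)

Cooling the water to 0 °C releases 0.54×4180×23.3 = 52593 J.
Melting all 0.551 kg of ice would need 0.551×334000 = 184034 J.
52593 J < 184034 J, so only part of the ice melts and the system sits at 0 °C.
Mass melted = 52593/334000 ≈ 0.1575 kg.

m_melted ≈ 0.157 kg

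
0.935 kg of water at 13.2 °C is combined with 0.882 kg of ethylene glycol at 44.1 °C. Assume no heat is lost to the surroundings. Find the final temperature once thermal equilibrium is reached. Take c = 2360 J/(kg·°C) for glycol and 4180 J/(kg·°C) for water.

T_f ≈ 23.9 °C

T_f is the heat-capacity-weighted average of the initial temperatures:
T_f = (2081.5*44.1 + 3908.3*13.2) / (2081.5 + 3908.3)
    = 143385 / 5989.8 ≈ 23.94 °C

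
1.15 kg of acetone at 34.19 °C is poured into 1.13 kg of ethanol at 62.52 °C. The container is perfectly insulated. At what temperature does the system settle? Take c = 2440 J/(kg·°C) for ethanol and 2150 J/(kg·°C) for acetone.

T_f ≈ 49.1 °C

Net heat exchanged in the isolated system is zero:
1.13·2440·(T − 62.52) + 1.15·2150·(T − 34.19) = 0
5229.7 T = 256915
T ≈ 49.13 °C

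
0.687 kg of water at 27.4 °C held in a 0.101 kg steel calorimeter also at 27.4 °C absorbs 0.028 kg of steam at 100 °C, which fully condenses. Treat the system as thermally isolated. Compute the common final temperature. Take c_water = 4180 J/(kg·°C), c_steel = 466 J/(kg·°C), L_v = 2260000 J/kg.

T_f ≈ 51.0 °C

Conservation of energy gives ΣQ = 0:
steam→water at 100 °C releases m L_v = 0.028×2260000 = 63280; condensed water 100 °C→T: 117.04(T − 100); original water: 2871.7(T − 27.4); steel cup: 0.101×466×(T − 27.4) = 47.07(T − 27.4)
3035.8 T = 63280 + 11704 + 79973 = 154957
T ≈ 51.04 °C, under the boiling point, so the assumption holds.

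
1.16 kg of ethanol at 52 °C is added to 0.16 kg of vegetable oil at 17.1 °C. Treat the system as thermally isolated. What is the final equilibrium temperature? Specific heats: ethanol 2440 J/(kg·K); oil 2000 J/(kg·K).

Let T be the final temperature. ΣQ_i = 0:
1.16*2440*(T − 52) + 0.16*2000*(T − 17.1) = 0
2830.4(T − 52) + 320(T − 17.1) = 0
(2830.4 + 320) T = 2830.4*52 + 320*17.1
T ≈ 48.46 °C

T_f ≈ 48.5 °C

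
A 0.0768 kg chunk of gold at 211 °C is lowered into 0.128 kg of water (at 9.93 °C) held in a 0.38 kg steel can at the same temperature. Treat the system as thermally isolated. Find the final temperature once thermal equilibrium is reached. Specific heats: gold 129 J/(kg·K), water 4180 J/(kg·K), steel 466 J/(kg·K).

T_f ≈ 12.7 °C

With ΣQ=0 the equilibrium temperature is the m·c-weighted mean:
T_f = (9.907·211 + 535.04·9.93 + 177.08·9.93) / (9.907 + 535.04 + 177.08)
    = 9161.8 / 722.03 ≈ 12.69 °C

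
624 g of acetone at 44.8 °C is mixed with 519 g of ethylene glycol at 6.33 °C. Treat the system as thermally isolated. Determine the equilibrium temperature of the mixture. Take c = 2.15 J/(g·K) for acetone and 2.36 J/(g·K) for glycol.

T_f ≈ 26.4 °C

|Q_acetone| = |Q_glycol|:
624×2.15×(44.8 − T) = 519×2.36×(T − 6.33)
1341.6(44.8 − T) = 1224.8(T − 6.33)
2566.4 T = 67857  ⇒  T ≈ 26.44 °C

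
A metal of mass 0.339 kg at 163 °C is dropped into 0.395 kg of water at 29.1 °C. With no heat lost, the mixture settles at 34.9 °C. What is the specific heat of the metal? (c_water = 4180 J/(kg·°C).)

c ≈ 221 J/(kg·°C)

Heat lost by the metal = heat gained by the water:
0.339×c×(163 − 34.9) = 0.395×4180×(34.9 − 29.1)
43.43 c = 9576.4  ⇒  c ≈ 220.5 J/(kg·°C)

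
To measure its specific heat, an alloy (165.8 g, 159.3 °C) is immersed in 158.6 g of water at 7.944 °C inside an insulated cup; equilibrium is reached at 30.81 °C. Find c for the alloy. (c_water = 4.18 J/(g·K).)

c ≈ 0.712 J/(g·K)

Setting the total heat transfer to zero:
165.8·c·(30.81 − 159.3) + 158.6·4.18·(30.81 − 7.944) = 0
-21304 c = -15159
c = -15159/-21304 ≈ 0.7116 J/(g·K)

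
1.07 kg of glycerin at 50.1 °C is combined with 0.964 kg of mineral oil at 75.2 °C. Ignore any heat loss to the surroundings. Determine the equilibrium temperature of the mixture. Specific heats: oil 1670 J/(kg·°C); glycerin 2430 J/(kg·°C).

T_f ≈ 59.7 °C

T_f is the heat-capacity-weighted average of the initial temperatures:
T_f = (1609.9*75.2 + 2600.1*50.1) / (1609.9 + 2600.1)
    = 251328 / 4210 ≈ 59.70 °C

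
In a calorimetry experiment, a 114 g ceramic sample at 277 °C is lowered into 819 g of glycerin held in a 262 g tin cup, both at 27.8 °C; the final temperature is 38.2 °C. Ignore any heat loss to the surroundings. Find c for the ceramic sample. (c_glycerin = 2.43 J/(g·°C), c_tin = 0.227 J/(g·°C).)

c ≈ 0.783 J/(g·°C)

Heat gained plus heat lost sum to zero:
114·c·(38.2 − 277) + 819·2.43·(38.2 − 27.8) + 262·0.227·(38.2 − 27.8) = 0
-27223 c = -21316
c = -21316/-27223 ≈ 0.783 J/(g·°C)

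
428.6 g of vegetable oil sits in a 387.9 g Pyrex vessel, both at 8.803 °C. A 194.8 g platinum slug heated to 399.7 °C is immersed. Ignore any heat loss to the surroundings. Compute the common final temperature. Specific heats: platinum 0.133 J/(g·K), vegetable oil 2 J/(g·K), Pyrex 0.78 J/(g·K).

T_f ≈ 17.3 °C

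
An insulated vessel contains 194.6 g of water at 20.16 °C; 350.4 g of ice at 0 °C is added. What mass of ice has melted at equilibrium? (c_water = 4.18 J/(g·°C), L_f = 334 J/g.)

m_melted ≈ 49.1 g

Water can give up m c ΔT = 194.6×4.18×20.16 = 16399 J before reaching 0 °C.
To melt every bit of ice: 350.4×334 = 117034 J.
16399 J < 117034 J, so only part of the ice melts and the system sits at 0 °C.
m_melt = 16399 / L_f = 49.1 g.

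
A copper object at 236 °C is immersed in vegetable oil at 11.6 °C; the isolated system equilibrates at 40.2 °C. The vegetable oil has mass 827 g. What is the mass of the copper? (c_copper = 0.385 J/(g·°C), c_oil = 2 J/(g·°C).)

m ≈ 628 g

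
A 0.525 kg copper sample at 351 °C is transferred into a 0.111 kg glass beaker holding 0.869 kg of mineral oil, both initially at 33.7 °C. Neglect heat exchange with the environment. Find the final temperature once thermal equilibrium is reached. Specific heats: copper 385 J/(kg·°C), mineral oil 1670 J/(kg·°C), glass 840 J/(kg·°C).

With ΣQ=0 the equilibrium temperature is the m·c-weighted mean:
T_f = (202.12×351 + 1451.2×33.7 + 93.24×33.7) / (202.12 + 1451.2 + 93.24)
    = 122995 / 1746.6 ≈ 70.42 °C

T_f ≈ 70.4 °C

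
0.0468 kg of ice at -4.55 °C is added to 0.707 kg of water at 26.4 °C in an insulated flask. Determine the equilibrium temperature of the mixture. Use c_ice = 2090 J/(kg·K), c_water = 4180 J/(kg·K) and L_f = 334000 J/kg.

Heat gained plus heat lost sum to zero:
ice -4.55→0 °C: 0.0468·2090·4.55 = 445.04
  fusion: m_ice L_f = 0.0468·334000 = 15631
  warm the meltwater: 195.62 T
  water cools: 0.707·4180·(T − 26.4) = 2955.3(T − 26.4)
3150.9 T = 78019 − 16076 = 61943
T ≈ 19.66 °C (positive, so assuming full melt was valid).

T_f ≈ 19.7 °C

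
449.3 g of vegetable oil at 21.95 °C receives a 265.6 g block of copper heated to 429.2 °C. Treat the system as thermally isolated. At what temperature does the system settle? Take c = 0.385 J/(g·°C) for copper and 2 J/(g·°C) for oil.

T_f ≈ 63.6 °C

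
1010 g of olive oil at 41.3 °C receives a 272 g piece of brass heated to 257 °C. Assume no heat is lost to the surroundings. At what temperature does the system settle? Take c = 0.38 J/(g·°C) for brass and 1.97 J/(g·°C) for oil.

With ΣQ=0 the equilibrium temperature is the m·c-weighted mean:
T_f = (103.36*257 + 1989.7*41.3) / (103.36 + 1989.7)
    = 108738 / 2093.1 ≈ 51.95 °C

T_f ≈ 52.0 °C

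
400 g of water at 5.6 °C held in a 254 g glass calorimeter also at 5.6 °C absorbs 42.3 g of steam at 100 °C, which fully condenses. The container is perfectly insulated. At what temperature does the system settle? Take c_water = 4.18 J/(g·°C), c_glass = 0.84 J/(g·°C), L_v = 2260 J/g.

Setting the total heat transfer to zero:
condense steam: −42.3×2260 = −95598; condensate cools 100→T: 42.3×4.18×(T − 100) = 176.81(T − 100); water warms: 400×4.18×(T − 5.6) = 1672(T − 5.6); glass cup: 254×0.84×(T − 5.6) = 213.36(T − 5.6)
2062.2 T = 95598 + 17681 + 10558 = 123837
T ≈ 60.05 °C — below 100 °C, confirming all the steam condensed.

T_f ≈ 60.1 °C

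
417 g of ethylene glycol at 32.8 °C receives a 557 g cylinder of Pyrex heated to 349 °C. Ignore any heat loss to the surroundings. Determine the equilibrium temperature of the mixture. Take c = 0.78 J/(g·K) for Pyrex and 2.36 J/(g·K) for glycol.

T_f ≈ 129.6 °C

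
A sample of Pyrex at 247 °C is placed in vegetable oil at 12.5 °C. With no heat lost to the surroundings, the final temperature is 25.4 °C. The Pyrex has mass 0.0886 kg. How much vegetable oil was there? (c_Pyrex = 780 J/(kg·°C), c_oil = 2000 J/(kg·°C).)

m ≈ 0.594 kg

Heat lost by the Pyrex = heat gained by the oil:
0.0886·780·(247 − 25.4) = m·2000·(25.4 − 12.5)
25800 m = 15314  ⇒  m ≈ 0.5936 kg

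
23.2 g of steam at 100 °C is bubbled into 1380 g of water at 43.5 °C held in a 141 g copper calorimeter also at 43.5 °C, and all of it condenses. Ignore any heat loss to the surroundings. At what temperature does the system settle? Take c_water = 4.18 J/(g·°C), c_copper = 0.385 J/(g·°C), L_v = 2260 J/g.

Taking heat into each body as positive, Σ m c ΔT = 0:
condense steam: −23.2·2260 = −52432; condensate cools 100→T: 23.2·4.18·(T − 100) = 96.98(T − 100); original water: 5768.4(T − 43.5); cup: 54.29(T − 43.5)
5919.7 T = 52432 + 9697.6 + 253287 = 315416
T ≈ 53.28 °C — below 100 °C, confirming all the steam condensed.

T_f ≈ 53.3 °C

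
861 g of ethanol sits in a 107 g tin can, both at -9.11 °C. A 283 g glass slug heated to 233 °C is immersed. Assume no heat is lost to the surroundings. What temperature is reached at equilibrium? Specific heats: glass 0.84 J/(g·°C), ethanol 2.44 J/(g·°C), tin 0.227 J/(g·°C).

T_f ≈ 15.2 °C

T_f is the heat-capacity-weighted average of the initial temperatures:
T_f = (237.72×233 + 2100.8×(-9.11) + 24.29×(-9.11)) / (237.72 + 2100.8 + 24.29)
    = 36029 / 2362.8 ≈ 15.25 °C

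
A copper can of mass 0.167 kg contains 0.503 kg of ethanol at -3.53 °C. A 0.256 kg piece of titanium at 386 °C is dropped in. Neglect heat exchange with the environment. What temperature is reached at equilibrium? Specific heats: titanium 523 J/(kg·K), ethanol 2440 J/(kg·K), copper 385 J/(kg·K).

T_f ≈ 33.1 °C

Heat gained plus heat lost sum to zero:
0.256*523*(T − 386) + 0.503*2440*(T − (-3.53)) + 0.167*385*(T − (-3.53)) = 0
133.89(T − 386) + 1227.3(T − (-3.53)) + 64.3(T − (-3.53)) = 0
(133.89 + 1227.3 + 64.3) T = 133.89*386 + 1227.3*(-3.53) + 64.3*(-3.53)
T = 47121/1425.5 ≈ 33.06 °C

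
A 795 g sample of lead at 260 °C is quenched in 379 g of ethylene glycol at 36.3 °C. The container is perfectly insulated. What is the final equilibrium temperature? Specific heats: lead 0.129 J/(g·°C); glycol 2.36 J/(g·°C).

Net heat exchanged in the isolated system is zero:
795·0.129·(T − 260) + 379·2.36·(T − 36.3) = 0
102.56(T − 260) + 894.44(T − 36.3) = 0
(102.56 + 894.44) T = 102.56·260 + 894.44·36.3
T ≈ 59.31 °C

T_f ≈ 59.3 °C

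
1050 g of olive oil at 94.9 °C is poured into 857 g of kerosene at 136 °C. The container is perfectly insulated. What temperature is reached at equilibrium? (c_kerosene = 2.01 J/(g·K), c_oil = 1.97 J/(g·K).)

T_f ≈ 113.6 °C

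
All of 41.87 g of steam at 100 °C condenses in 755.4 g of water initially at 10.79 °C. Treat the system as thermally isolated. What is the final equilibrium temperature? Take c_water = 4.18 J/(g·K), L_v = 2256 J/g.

T_f ≈ 43.8 °C

Sum of m c ΔT and latent-heat terms is zero:
steam→water at 100 °C releases m L_v = 41.87×2256 = 94459; condensed water 100 °C→T: 175.02(T − 100); original water: 3157.6(T − 10.79)
3332.6 T = 94459 + 17502 + 34070 = 146031
T ≈ 43.82 °C, under the boiling point, so the assumption holds.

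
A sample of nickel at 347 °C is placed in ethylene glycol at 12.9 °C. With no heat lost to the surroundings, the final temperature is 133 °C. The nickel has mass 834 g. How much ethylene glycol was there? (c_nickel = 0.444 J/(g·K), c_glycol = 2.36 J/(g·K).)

m ≈ 280 g

|Q_nickel| = |Q_glycol|:
834·0.444·(347 − 133) = m·2.36·(133 − 12.9)
283.44 m = 79243  ⇒  m ≈ 279.6 g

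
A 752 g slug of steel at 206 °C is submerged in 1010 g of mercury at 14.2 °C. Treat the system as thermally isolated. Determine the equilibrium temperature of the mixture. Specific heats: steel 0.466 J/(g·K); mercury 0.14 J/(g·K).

Energy conservation, ΣQ = 0:
752·0.466·(T − 206) + 1010·0.14·(T − 14.2) = 0
350.43(T − 206) + 141.4(T − 14.2) = 0
(350.43 + 141.4) T = 350.43·206 + 141.4·14.2
T = 74197 / 491.83 = 151 °C

T_f ≈ 150.9 °C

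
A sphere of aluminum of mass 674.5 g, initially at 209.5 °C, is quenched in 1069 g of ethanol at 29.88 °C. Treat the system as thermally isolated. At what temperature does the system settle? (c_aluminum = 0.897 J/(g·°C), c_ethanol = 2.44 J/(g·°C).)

T_f ≈ 63.7 °C

Let T be the final temperature. ΣQ_i = 0:
674.5*0.897*(T − 209.5) + 1069*2.44*(T − 29.88) = 0
3213.4 T = 204691
T ≈ 63.70 °C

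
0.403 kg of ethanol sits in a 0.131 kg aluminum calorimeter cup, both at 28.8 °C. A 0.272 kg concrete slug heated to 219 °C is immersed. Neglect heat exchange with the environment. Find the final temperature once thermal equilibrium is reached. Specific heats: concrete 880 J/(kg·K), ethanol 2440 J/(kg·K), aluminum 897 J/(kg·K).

Taking heat into each body as positive, Σ m c ΔT = 0:
0.272*880*(T − 219) + 0.403*2440*(T − 28.8) + 0.131*897*(T − 28.8) = 0
239.36(T − 219) + 983.32(T − 28.8) + 117.51(T − 28.8) = 0
(239.36 + 983.32 + 117.51) T = 239.36*219 + 983.32*28.8 + 117.51*28.8
T = 84124 / 1340.2 = 62.8 °C

T_f ≈ 62.8 °C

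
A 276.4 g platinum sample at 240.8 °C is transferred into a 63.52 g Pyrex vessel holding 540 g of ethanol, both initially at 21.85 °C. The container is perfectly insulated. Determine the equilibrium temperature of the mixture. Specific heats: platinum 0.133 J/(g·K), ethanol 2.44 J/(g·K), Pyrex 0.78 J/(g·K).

T_f ≈ 27.6 °C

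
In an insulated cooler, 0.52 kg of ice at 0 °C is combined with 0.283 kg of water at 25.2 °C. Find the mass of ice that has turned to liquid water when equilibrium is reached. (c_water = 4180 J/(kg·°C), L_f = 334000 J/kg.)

m_melted ≈ 0.0893 kg

Heat available from the water dropping to 0 °C: 0.283×4180×25.2 = 29810 J.
Melting all 0.52 kg of ice would need 0.52×334000 = 173680 J.
Since 29810 < 173680 J, not all the ice melts; equilibrium is at 0 °C.
Mass melted = 29810/334000 ≈ 0.08925 kg.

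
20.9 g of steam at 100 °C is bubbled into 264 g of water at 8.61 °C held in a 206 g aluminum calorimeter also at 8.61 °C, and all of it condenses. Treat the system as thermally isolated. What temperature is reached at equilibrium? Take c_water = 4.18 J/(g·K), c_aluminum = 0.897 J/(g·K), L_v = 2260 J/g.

Sum of m c ΔT and latent-heat terms is zero:
latent heat released on condensation: 20.9·2260 = 47234
  condensate cools 100→T: 20.9·4.18·(T − 100) = 87.36(T − 100)
  water warms: 264·4.18·(T − 8.61) = 1103.5(T − 8.61)
  aluminum cup: 206·0.897·(T − 8.61) = 184.78(T − 8.61)
1375.7 T = 47234 + 8736.2 + 11092 = 67062
T ≈ 48.75 °C — below 100 °C, confirming all the steam condensed.

T_f ≈ 48.7 °C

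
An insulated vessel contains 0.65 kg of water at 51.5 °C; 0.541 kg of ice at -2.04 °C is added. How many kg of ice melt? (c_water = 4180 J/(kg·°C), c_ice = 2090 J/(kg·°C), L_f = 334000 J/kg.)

m_melted ≈ 0.412 kg

Heat available from the water dropping to 0 °C: 0.65·4180·51.5 = 139926 J.
Warming the ice to 0 °C takes 0.541·2090·2.04 = 2306.6 J, leaving 137619 J for melting.
Melting all 0.541 kg of ice would need 0.541·334000 = 180694 J.
Since 137619 < 180694 J, not all the ice melts; equilibrium is at 0 °C.
m_melted·334000 = 137619  ⇒  m_melted ≈ 0.412 kg.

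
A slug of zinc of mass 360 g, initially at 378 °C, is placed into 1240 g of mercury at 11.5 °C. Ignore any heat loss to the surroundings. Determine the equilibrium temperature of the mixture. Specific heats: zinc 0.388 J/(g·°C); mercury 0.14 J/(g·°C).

T_f ≈ 174.9 °C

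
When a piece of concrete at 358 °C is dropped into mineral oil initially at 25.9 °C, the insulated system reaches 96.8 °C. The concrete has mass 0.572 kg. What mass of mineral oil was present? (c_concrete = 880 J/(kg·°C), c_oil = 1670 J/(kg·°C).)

m ≈ 1.11 kg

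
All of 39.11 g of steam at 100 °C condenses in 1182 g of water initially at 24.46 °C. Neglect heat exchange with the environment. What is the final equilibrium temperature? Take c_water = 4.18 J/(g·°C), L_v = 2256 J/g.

T_f ≈ 44.2 °C

Let T be the final temperature. ΣQ_i = 0:
latent heat released on condensation: 39.11×2256 = 88232
  condensed water 100 °C→T: 163.48(T − 100)
  water warms: 1182×4.18×(T − 24.46) = 4940.8(T − 24.46)
5104.2 T = 88232 + 16348 + 120851 = 225431
T ≈ 44.17 °C, under the boiling point, so the assumption holds.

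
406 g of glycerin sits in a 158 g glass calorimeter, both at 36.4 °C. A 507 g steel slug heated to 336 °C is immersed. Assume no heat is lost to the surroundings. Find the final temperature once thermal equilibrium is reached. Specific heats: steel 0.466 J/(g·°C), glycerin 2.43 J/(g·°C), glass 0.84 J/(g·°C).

Setting the total heat transfer to zero:
507·0.466·(T − 336) + 406·2.43·(T − 36.4) + 158·0.84·(T − 36.4) = 0
236.26(T − 336) + 986.58(T − 36.4) + 132.72(T − 36.4) = 0
1355.6 T = 120127
T = 120127/1355.6 ≈ 88.62 °C

T_f ≈ 88.6 °C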